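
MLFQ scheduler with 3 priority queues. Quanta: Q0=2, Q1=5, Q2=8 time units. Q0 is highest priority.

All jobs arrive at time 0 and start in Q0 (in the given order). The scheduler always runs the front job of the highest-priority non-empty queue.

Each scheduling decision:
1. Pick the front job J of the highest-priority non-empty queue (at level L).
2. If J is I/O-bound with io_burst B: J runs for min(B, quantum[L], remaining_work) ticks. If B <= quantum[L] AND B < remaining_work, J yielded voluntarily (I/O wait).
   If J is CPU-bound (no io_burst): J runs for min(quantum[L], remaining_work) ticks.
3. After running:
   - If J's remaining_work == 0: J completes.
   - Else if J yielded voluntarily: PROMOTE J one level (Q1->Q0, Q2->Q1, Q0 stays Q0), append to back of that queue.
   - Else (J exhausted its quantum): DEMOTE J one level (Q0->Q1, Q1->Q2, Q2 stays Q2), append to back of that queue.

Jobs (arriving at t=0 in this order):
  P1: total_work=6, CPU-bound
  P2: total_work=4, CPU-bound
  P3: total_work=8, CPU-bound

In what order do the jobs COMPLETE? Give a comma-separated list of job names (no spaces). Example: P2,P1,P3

Answer: P1,P2,P3

Derivation:
t=0-2: P1@Q0 runs 2, rem=4, quantum used, demote→Q1. Q0=[P2,P3] Q1=[P1] Q2=[]
t=2-4: P2@Q0 runs 2, rem=2, quantum used, demote→Q1. Q0=[P3] Q1=[P1,P2] Q2=[]
t=4-6: P3@Q0 runs 2, rem=6, quantum used, demote→Q1. Q0=[] Q1=[P1,P2,P3] Q2=[]
t=6-10: P1@Q1 runs 4, rem=0, completes. Q0=[] Q1=[P2,P3] Q2=[]
t=10-12: P2@Q1 runs 2, rem=0, completes. Q0=[] Q1=[P3] Q2=[]
t=12-17: P3@Q1 runs 5, rem=1, quantum used, demote→Q2. Q0=[] Q1=[] Q2=[P3]
t=17-18: P3@Q2 runs 1, rem=0, completes. Q0=[] Q1=[] Q2=[]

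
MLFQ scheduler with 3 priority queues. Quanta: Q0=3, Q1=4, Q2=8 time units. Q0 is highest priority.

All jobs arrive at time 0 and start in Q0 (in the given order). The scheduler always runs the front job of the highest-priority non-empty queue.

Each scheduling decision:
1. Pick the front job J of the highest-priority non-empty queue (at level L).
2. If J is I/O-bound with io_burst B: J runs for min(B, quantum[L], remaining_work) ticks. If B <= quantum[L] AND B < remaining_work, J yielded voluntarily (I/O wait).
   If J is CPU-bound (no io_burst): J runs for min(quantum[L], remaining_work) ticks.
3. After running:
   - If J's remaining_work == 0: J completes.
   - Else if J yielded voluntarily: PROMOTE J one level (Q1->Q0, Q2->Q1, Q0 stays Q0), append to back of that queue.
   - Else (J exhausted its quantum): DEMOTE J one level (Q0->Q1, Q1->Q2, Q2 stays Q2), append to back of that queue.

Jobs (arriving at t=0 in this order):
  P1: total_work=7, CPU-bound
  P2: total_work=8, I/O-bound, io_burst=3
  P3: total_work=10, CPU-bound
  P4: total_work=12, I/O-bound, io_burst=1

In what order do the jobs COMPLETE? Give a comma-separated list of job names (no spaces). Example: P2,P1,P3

t=0-3: P1@Q0 runs 3, rem=4, quantum used, demote→Q1. Q0=[P2,P3,P4] Q1=[P1] Q2=[]
t=3-6: P2@Q0 runs 3, rem=5, I/O yield, promote→Q0. Q0=[P3,P4,P2] Q1=[P1] Q2=[]
t=6-9: P3@Q0 runs 3, rem=7, quantum used, demote→Q1. Q0=[P4,P2] Q1=[P1,P3] Q2=[]
t=9-10: P4@Q0 runs 1, rem=11, I/O yield, promote→Q0. Q0=[P2,P4] Q1=[P1,P3] Q2=[]
t=10-13: P2@Q0 runs 3, rem=2, I/O yield, promote→Q0. Q0=[P4,P2] Q1=[P1,P3] Q2=[]
t=13-14: P4@Q0 runs 1, rem=10, I/O yield, promote→Q0. Q0=[P2,P4] Q1=[P1,P3] Q2=[]
t=14-16: P2@Q0 runs 2, rem=0, completes. Q0=[P4] Q1=[P1,P3] Q2=[]
t=16-17: P4@Q0 runs 1, rem=9, I/O yield, promote→Q0. Q0=[P4] Q1=[P1,P3] Q2=[]
t=17-18: P4@Q0 runs 1, rem=8, I/O yield, promote→Q0. Q0=[P4] Q1=[P1,P3] Q2=[]
t=18-19: P4@Q0 runs 1, rem=7, I/O yield, promote→Q0. Q0=[P4] Q1=[P1,P3] Q2=[]
t=19-20: P4@Q0 runs 1, rem=6, I/O yield, promote→Q0. Q0=[P4] Q1=[P1,P3] Q2=[]
t=20-21: P4@Q0 runs 1, rem=5, I/O yield, promote→Q0. Q0=[P4] Q1=[P1,P3] Q2=[]
t=21-22: P4@Q0 runs 1, rem=4, I/O yield, promote→Q0. Q0=[P4] Q1=[P1,P3] Q2=[]
t=22-23: P4@Q0 runs 1, rem=3, I/O yield, promote→Q0. Q0=[P4] Q1=[P1,P3] Q2=[]
t=23-24: P4@Q0 runs 1, rem=2, I/O yield, promote→Q0. Q0=[P4] Q1=[P1,P3] Q2=[]
t=24-25: P4@Q0 runs 1, rem=1, I/O yield, promote→Q0. Q0=[P4] Q1=[P1,P3] Q2=[]
t=25-26: P4@Q0 runs 1, rem=0, completes. Q0=[] Q1=[P1,P3] Q2=[]
t=26-30: P1@Q1 runs 4, rem=0, completes. Q0=[] Q1=[P3] Q2=[]
t=30-34: P3@Q1 runs 4, rem=3, quantum used, demote→Q2. Q0=[] Q1=[] Q2=[P3]
t=34-37: P3@Q2 runs 3, rem=0, completes. Q0=[] Q1=[] Q2=[]

Answer: P2,P4,P1,P3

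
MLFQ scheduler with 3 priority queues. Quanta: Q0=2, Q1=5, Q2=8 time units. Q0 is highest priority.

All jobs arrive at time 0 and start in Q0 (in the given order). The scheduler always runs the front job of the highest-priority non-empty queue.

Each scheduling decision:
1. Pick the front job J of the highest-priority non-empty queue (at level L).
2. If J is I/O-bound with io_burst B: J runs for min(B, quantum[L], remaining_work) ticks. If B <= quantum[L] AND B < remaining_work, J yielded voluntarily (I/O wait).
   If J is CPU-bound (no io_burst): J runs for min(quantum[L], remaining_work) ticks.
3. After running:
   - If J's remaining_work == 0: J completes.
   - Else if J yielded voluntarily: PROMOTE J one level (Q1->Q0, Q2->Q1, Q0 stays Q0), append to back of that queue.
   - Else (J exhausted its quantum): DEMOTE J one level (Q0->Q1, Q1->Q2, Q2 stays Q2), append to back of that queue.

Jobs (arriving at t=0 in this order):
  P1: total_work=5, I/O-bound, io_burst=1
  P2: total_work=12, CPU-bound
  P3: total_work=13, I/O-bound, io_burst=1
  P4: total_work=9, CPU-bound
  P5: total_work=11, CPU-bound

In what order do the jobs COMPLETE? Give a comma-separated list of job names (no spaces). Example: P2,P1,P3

t=0-1: P1@Q0 runs 1, rem=4, I/O yield, promote→Q0. Q0=[P2,P3,P4,P5,P1] Q1=[] Q2=[]
t=1-3: P2@Q0 runs 2, rem=10, quantum used, demote→Q1. Q0=[P3,P4,P5,P1] Q1=[P2] Q2=[]
t=3-4: P3@Q0 runs 1, rem=12, I/O yield, promote→Q0. Q0=[P4,P5,P1,P3] Q1=[P2] Q2=[]
t=4-6: P4@Q0 runs 2, rem=7, quantum used, demote→Q1. Q0=[P5,P1,P3] Q1=[P2,P4] Q2=[]
t=6-8: P5@Q0 runs 2, rem=9, quantum used, demote→Q1. Q0=[P1,P3] Q1=[P2,P4,P5] Q2=[]
t=8-9: P1@Q0 runs 1, rem=3, I/O yield, promote→Q0. Q0=[P3,P1] Q1=[P2,P4,P5] Q2=[]
t=9-10: P3@Q0 runs 1, rem=11, I/O yield, promote→Q0. Q0=[P1,P3] Q1=[P2,P4,P5] Q2=[]
t=10-11: P1@Q0 runs 1, rem=2, I/O yield, promote→Q0. Q0=[P3,P1] Q1=[P2,P4,P5] Q2=[]
t=11-12: P3@Q0 runs 1, rem=10, I/O yield, promote→Q0. Q0=[P1,P3] Q1=[P2,P4,P5] Q2=[]
t=12-13: P1@Q0 runs 1, rem=1, I/O yield, promote→Q0. Q0=[P3,P1] Q1=[P2,P4,P5] Q2=[]
t=13-14: P3@Q0 runs 1, rem=9, I/O yield, promote→Q0. Q0=[P1,P3] Q1=[P2,P4,P5] Q2=[]
t=14-15: P1@Q0 runs 1, rem=0, completes. Q0=[P3] Q1=[P2,P4,P5] Q2=[]
t=15-16: P3@Q0 runs 1, rem=8, I/O yield, promote→Q0. Q0=[P3] Q1=[P2,P4,P5] Q2=[]
t=16-17: P3@Q0 runs 1, rem=7, I/O yield, promote→Q0. Q0=[P3] Q1=[P2,P4,P5] Q2=[]
t=17-18: P3@Q0 runs 1, rem=6, I/O yield, promote→Q0. Q0=[P3] Q1=[P2,P4,P5] Q2=[]
t=18-19: P3@Q0 runs 1, rem=5, I/O yield, promote→Q0. Q0=[P3] Q1=[P2,P4,P5] Q2=[]
t=19-20: P3@Q0 runs 1, rem=4, I/O yield, promote→Q0. Q0=[P3] Q1=[P2,P4,P5] Q2=[]
t=20-21: P3@Q0 runs 1, rem=3, I/O yield, promote→Q0. Q0=[P3] Q1=[P2,P4,P5] Q2=[]
t=21-22: P3@Q0 runs 1, rem=2, I/O yield, promote→Q0. Q0=[P3] Q1=[P2,P4,P5] Q2=[]
t=22-23: P3@Q0 runs 1, rem=1, I/O yield, promote→Q0. Q0=[P3] Q1=[P2,P4,P5] Q2=[]
t=23-24: P3@Q0 runs 1, rem=0, completes. Q0=[] Q1=[P2,P4,P5] Q2=[]
t=24-29: P2@Q1 runs 5, rem=5, quantum used, demote→Q2. Q0=[] Q1=[P4,P5] Q2=[P2]
t=29-34: P4@Q1 runs 5, rem=2, quantum used, demote→Q2. Q0=[] Q1=[P5] Q2=[P2,P4]
t=34-39: P5@Q1 runs 5, rem=4, quantum used, demote→Q2. Q0=[] Q1=[] Q2=[P2,P4,P5]
t=39-44: P2@Q2 runs 5, rem=0, completes. Q0=[] Q1=[] Q2=[P4,P5]
t=44-46: P4@Q2 runs 2, rem=0, completes. Q0=[] Q1=[] Q2=[P5]
t=46-50: P5@Q2 runs 4, rem=0, completes. Q0=[] Q1=[] Q2=[]

Answer: P1,P3,P2,P4,P5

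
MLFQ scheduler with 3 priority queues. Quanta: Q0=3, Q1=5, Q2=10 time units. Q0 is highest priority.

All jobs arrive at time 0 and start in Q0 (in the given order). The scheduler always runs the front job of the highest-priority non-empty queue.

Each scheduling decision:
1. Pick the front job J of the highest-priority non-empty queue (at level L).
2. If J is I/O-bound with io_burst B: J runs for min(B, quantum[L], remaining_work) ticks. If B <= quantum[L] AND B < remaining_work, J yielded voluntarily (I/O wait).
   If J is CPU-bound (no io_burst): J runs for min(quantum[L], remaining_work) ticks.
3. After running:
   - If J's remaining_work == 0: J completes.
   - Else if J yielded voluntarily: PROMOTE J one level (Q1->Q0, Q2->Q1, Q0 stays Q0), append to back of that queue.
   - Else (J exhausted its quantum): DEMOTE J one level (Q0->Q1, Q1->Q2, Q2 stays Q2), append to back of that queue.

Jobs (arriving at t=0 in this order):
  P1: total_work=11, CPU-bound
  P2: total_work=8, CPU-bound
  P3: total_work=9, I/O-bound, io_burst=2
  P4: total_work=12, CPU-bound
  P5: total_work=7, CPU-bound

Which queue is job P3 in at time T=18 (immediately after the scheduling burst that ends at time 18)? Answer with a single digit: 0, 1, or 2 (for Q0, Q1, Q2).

Answer: 0

Derivation:
t=0-3: P1@Q0 runs 3, rem=8, quantum used, demote→Q1. Q0=[P2,P3,P4,P5] Q1=[P1] Q2=[]
t=3-6: P2@Q0 runs 3, rem=5, quantum used, demote→Q1. Q0=[P3,P4,P5] Q1=[P1,P2] Q2=[]
t=6-8: P3@Q0 runs 2, rem=7, I/O yield, promote→Q0. Q0=[P4,P5,P3] Q1=[P1,P2] Q2=[]
t=8-11: P4@Q0 runs 3, rem=9, quantum used, demote→Q1. Q0=[P5,P3] Q1=[P1,P2,P4] Q2=[]
t=11-14: P5@Q0 runs 3, rem=4, quantum used, demote→Q1. Q0=[P3] Q1=[P1,P2,P4,P5] Q2=[]
t=14-16: P3@Q0 runs 2, rem=5, I/O yield, promote→Q0. Q0=[P3] Q1=[P1,P2,P4,P5] Q2=[]
t=16-18: P3@Q0 runs 2, rem=3, I/O yield, promote→Q0. Q0=[P3] Q1=[P1,P2,P4,P5] Q2=[]
t=18-20: P3@Q0 runs 2, rem=1, I/O yield, promote→Q0. Q0=[P3] Q1=[P1,P2,P4,P5] Q2=[]
t=20-21: P3@Q0 runs 1, rem=0, completes. Q0=[] Q1=[P1,P2,P4,P5] Q2=[]
t=21-26: P1@Q1 runs 5, rem=3, quantum used, demote→Q2. Q0=[] Q1=[P2,P4,P5] Q2=[P1]
t=26-31: P2@Q1 runs 5, rem=0, completes. Q0=[] Q1=[P4,P5] Q2=[P1]
t=31-36: P4@Q1 runs 5, rem=4, quantum used, demote→Q2. Q0=[] Q1=[P5] Q2=[P1,P4]
t=36-40: P5@Q1 runs 4, rem=0, completes. Q0=[] Q1=[] Q2=[P1,P4]
t=40-43: P1@Q2 runs 3, rem=0, completes. Q0=[] Q1=[] Q2=[P4]
t=43-47: P4@Q2 runs 4, rem=0, completes. Q0=[] Q1=[] Q2=[]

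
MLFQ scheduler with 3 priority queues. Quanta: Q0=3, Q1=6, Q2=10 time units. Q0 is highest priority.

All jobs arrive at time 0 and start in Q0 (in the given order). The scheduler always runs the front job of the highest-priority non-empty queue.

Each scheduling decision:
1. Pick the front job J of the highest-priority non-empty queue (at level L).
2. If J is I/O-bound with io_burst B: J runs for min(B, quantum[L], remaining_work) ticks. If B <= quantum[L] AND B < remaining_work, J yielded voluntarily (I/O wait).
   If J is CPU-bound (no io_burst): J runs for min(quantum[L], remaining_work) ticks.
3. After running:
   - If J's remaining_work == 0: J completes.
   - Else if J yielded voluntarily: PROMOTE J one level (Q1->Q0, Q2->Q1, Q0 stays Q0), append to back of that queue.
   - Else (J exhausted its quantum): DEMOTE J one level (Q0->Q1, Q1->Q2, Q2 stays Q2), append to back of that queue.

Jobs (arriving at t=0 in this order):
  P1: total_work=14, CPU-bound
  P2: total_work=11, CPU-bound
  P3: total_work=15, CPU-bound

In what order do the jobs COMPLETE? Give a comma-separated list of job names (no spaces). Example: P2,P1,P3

Answer: P1,P2,P3

Derivation:
t=0-3: P1@Q0 runs 3, rem=11, quantum used, demote→Q1. Q0=[P2,P3] Q1=[P1] Q2=[]
t=3-6: P2@Q0 runs 3, rem=8, quantum used, demote→Q1. Q0=[P3] Q1=[P1,P2] Q2=[]
t=6-9: P3@Q0 runs 3, rem=12, quantum used, demote→Q1. Q0=[] Q1=[P1,P2,P3] Q2=[]
t=9-15: P1@Q1 runs 6, rem=5, quantum used, demote→Q2. Q0=[] Q1=[P2,P3] Q2=[P1]
t=15-21: P2@Q1 runs 6, rem=2, quantum used, demote→Q2. Q0=[] Q1=[P3] Q2=[P1,P2]
t=21-27: P3@Q1 runs 6, rem=6, quantum used, demote→Q2. Q0=[] Q1=[] Q2=[P1,P2,P3]
t=27-32: P1@Q2 runs 5, rem=0, completes. Q0=[] Q1=[] Q2=[P2,P3]
t=32-34: P2@Q2 runs 2, rem=0, completes. Q0=[] Q1=[] Q2=[P3]
t=34-40: P3@Q2 runs 6, rem=0, completes. Q0=[] Q1=[] Q2=[]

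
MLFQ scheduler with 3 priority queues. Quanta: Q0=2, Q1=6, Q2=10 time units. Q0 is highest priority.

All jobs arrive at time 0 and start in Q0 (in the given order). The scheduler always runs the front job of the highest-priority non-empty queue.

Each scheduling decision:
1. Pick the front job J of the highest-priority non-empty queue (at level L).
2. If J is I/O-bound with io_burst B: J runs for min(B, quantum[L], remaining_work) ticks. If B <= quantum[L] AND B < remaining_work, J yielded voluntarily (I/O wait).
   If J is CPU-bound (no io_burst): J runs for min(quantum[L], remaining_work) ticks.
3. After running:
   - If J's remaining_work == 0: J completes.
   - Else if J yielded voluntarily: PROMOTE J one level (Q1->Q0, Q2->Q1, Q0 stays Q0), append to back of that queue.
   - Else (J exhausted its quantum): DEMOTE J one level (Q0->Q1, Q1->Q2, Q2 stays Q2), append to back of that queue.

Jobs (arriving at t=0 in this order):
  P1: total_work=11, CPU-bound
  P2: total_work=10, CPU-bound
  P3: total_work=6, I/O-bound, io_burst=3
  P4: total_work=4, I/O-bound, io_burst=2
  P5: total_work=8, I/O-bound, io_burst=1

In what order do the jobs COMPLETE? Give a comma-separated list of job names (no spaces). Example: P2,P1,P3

t=0-2: P1@Q0 runs 2, rem=9, quantum used, demote→Q1. Q0=[P2,P3,P4,P5] Q1=[P1] Q2=[]
t=2-4: P2@Q0 runs 2, rem=8, quantum used, demote→Q1. Q0=[P3,P4,P5] Q1=[P1,P2] Q2=[]
t=4-6: P3@Q0 runs 2, rem=4, quantum used, demote→Q1. Q0=[P4,P5] Q1=[P1,P2,P3] Q2=[]
t=6-8: P4@Q0 runs 2, rem=2, I/O yield, promote→Q0. Q0=[P5,P4] Q1=[P1,P2,P3] Q2=[]
t=8-9: P5@Q0 runs 1, rem=7, I/O yield, promote→Q0. Q0=[P4,P5] Q1=[P1,P2,P3] Q2=[]
t=9-11: P4@Q0 runs 2, rem=0, completes. Q0=[P5] Q1=[P1,P2,P3] Q2=[]
t=11-12: P5@Q0 runs 1, rem=6, I/O yield, promote→Q0. Q0=[P5] Q1=[P1,P2,P3] Q2=[]
t=12-13: P5@Q0 runs 1, rem=5, I/O yield, promote→Q0. Q0=[P5] Q1=[P1,P2,P3] Q2=[]
t=13-14: P5@Q0 runs 1, rem=4, I/O yield, promote→Q0. Q0=[P5] Q1=[P1,P2,P3] Q2=[]
t=14-15: P5@Q0 runs 1, rem=3, I/O yield, promote→Q0. Q0=[P5] Q1=[P1,P2,P3] Q2=[]
t=15-16: P5@Q0 runs 1, rem=2, I/O yield, promote→Q0. Q0=[P5] Q1=[P1,P2,P3] Q2=[]
t=16-17: P5@Q0 runs 1, rem=1, I/O yield, promote→Q0. Q0=[P5] Q1=[P1,P2,P3] Q2=[]
t=17-18: P5@Q0 runs 1, rem=0, completes. Q0=[] Q1=[P1,P2,P3] Q2=[]
t=18-24: P1@Q1 runs 6, rem=3, quantum used, demote→Q2. Q0=[] Q1=[P2,P3] Q2=[P1]
t=24-30: P2@Q1 runs 6, rem=2, quantum used, demote→Q2. Q0=[] Q1=[P3] Q2=[P1,P2]
t=30-33: P3@Q1 runs 3, rem=1, I/O yield, promote→Q0. Q0=[P3] Q1=[] Q2=[P1,P2]
t=33-34: P3@Q0 runs 1, rem=0, completes. Q0=[] Q1=[] Q2=[P1,P2]
t=34-37: P1@Q2 runs 3, rem=0, completes. Q0=[] Q1=[] Q2=[P2]
t=37-39: P2@Q2 runs 2, rem=0, completes. Q0=[] Q1=[] Q2=[]

Answer: P4,P5,P3,P1,P2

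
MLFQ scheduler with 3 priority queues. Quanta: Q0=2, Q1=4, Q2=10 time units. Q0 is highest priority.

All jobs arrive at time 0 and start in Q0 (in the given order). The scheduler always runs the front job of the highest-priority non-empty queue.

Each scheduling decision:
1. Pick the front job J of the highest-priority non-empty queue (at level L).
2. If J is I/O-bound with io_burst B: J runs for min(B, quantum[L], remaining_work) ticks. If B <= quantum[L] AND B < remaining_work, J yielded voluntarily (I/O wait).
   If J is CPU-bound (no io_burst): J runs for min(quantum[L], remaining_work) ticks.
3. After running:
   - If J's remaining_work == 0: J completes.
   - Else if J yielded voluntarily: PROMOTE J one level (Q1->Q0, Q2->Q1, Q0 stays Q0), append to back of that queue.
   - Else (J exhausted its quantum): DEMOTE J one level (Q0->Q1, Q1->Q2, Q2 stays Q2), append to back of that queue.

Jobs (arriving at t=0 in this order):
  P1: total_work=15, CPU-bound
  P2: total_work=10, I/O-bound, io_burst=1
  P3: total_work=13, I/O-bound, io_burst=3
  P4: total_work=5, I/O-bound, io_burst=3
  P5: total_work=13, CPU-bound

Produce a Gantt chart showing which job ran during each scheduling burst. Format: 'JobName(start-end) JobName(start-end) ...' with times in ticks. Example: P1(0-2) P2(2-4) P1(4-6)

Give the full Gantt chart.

t=0-2: P1@Q0 runs 2, rem=13, quantum used, demote→Q1. Q0=[P2,P3,P4,P5] Q1=[P1] Q2=[]
t=2-3: P2@Q0 runs 1, rem=9, I/O yield, promote→Q0. Q0=[P3,P4,P5,P2] Q1=[P1] Q2=[]
t=3-5: P3@Q0 runs 2, rem=11, quantum used, demote→Q1. Q0=[P4,P5,P2] Q1=[P1,P3] Q2=[]
t=5-7: P4@Q0 runs 2, rem=3, quantum used, demote→Q1. Q0=[P5,P2] Q1=[P1,P3,P4] Q2=[]
t=7-9: P5@Q0 runs 2, rem=11, quantum used, demote→Q1. Q0=[P2] Q1=[P1,P3,P4,P5] Q2=[]
t=9-10: P2@Q0 runs 1, rem=8, I/O yield, promote→Q0. Q0=[P2] Q1=[P1,P3,P4,P5] Q2=[]
t=10-11: P2@Q0 runs 1, rem=7, I/O yield, promote→Q0. Q0=[P2] Q1=[P1,P3,P4,P5] Q2=[]
t=11-12: P2@Q0 runs 1, rem=6, I/O yield, promote→Q0. Q0=[P2] Q1=[P1,P3,P4,P5] Q2=[]
t=12-13: P2@Q0 runs 1, rem=5, I/O yield, promote→Q0. Q0=[P2] Q1=[P1,P3,P4,P5] Q2=[]
t=13-14: P2@Q0 runs 1, rem=4, I/O yield, promote→Q0. Q0=[P2] Q1=[P1,P3,P4,P5] Q2=[]
t=14-15: P2@Q0 runs 1, rem=3, I/O yield, promote→Q0. Q0=[P2] Q1=[P1,P3,P4,P5] Q2=[]
t=15-16: P2@Q0 runs 1, rem=2, I/O yield, promote→Q0. Q0=[P2] Q1=[P1,P3,P4,P5] Q2=[]
t=16-17: P2@Q0 runs 1, rem=1, I/O yield, promote→Q0. Q0=[P2] Q1=[P1,P3,P4,P5] Q2=[]
t=17-18: P2@Q0 runs 1, rem=0, completes. Q0=[] Q1=[P1,P3,P4,P5] Q2=[]
t=18-22: P1@Q1 runs 4, rem=9, quantum used, demote→Q2. Q0=[] Q1=[P3,P4,P5] Q2=[P1]
t=22-25: P3@Q1 runs 3, rem=8, I/O yield, promote→Q0. Q0=[P3] Q1=[P4,P5] Q2=[P1]
t=25-27: P3@Q0 runs 2, rem=6, quantum used, demote→Q1. Q0=[] Q1=[P4,P5,P3] Q2=[P1]
t=27-30: P4@Q1 runs 3, rem=0, completes. Q0=[] Q1=[P5,P3] Q2=[P1]
t=30-34: P5@Q1 runs 4, rem=7, quantum used, demote→Q2. Q0=[] Q1=[P3] Q2=[P1,P5]
t=34-37: P3@Q1 runs 3, rem=3, I/O yield, promote→Q0. Q0=[P3] Q1=[] Q2=[P1,P5]
t=37-39: P3@Q0 runs 2, rem=1, quantum used, demote→Q1. Q0=[] Q1=[P3] Q2=[P1,P5]
t=39-40: P3@Q1 runs 1, rem=0, completes. Q0=[] Q1=[] Q2=[P1,P5]
t=40-49: P1@Q2 runs 9, rem=0, completes. Q0=[] Q1=[] Q2=[P5]
t=49-56: P5@Q2 runs 7, rem=0, completes. Q0=[] Q1=[] Q2=[]

Answer: P1(0-2) P2(2-3) P3(3-5) P4(5-7) P5(7-9) P2(9-10) P2(10-11) P2(11-12) P2(12-13) P2(13-14) P2(14-15) P2(15-16) P2(16-17) P2(17-18) P1(18-22) P3(22-25) P3(25-27) P4(27-30) P5(30-34) P3(34-37) P3(37-39) P3(39-40) P1(40-49) P5(49-56)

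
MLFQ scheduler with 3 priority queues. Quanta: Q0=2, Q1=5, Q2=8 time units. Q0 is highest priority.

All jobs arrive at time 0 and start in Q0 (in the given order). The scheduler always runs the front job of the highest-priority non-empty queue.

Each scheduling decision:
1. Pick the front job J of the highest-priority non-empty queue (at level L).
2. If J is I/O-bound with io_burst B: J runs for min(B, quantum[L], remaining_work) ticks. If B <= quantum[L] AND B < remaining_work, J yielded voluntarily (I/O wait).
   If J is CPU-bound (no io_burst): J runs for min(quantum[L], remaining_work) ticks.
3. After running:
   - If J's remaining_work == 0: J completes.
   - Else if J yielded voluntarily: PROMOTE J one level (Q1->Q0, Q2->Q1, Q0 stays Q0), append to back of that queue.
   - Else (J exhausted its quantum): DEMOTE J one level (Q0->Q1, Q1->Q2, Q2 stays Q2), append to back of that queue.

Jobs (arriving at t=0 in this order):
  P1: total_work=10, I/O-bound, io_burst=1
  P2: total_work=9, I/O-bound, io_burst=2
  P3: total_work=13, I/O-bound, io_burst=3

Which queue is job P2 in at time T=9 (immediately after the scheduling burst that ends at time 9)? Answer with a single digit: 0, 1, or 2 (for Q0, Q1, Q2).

t=0-1: P1@Q0 runs 1, rem=9, I/O yield, promote→Q0. Q0=[P2,P3,P1] Q1=[] Q2=[]
t=1-3: P2@Q0 runs 2, rem=7, I/O yield, promote→Q0. Q0=[P3,P1,P2] Q1=[] Q2=[]
t=3-5: P3@Q0 runs 2, rem=11, quantum used, demote→Q1. Q0=[P1,P2] Q1=[P3] Q2=[]
t=5-6: P1@Q0 runs 1, rem=8, I/O yield, promote→Q0. Q0=[P2,P1] Q1=[P3] Q2=[]
t=6-8: P2@Q0 runs 2, rem=5, I/O yield, promote→Q0. Q0=[P1,P2] Q1=[P3] Q2=[]
t=8-9: P1@Q0 runs 1, rem=7, I/O yield, promote→Q0. Q0=[P2,P1] Q1=[P3] Q2=[]
t=9-11: P2@Q0 runs 2, rem=3, I/O yield, promote→Q0. Q0=[P1,P2] Q1=[P3] Q2=[]
t=11-12: P1@Q0 runs 1, rem=6, I/O yield, promote→Q0. Q0=[P2,P1] Q1=[P3] Q2=[]
t=12-14: P2@Q0 runs 2, rem=1, I/O yield, promote→Q0. Q0=[P1,P2] Q1=[P3] Q2=[]
t=14-15: P1@Q0 runs 1, rem=5, I/O yield, promote→Q0. Q0=[P2,P1] Q1=[P3] Q2=[]
t=15-16: P2@Q0 runs 1, rem=0, completes. Q0=[P1] Q1=[P3] Q2=[]
t=16-17: P1@Q0 runs 1, rem=4, I/O yield, promote→Q0. Q0=[P1] Q1=[P3] Q2=[]
t=17-18: P1@Q0 runs 1, rem=3, I/O yield, promote→Q0. Q0=[P1] Q1=[P3] Q2=[]
t=18-19: P1@Q0 runs 1, rem=2, I/O yield, promote→Q0. Q0=[P1] Q1=[P3] Q2=[]
t=19-20: P1@Q0 runs 1, rem=1, I/O yield, promote→Q0. Q0=[P1] Q1=[P3] Q2=[]
t=20-21: P1@Q0 runs 1, rem=0, completes. Q0=[] Q1=[P3] Q2=[]
t=21-24: P3@Q1 runs 3, rem=8, I/O yield, promote→Q0. Q0=[P3] Q1=[] Q2=[]
t=24-26: P3@Q0 runs 2, rem=6, quantum used, demote→Q1. Q0=[] Q1=[P3] Q2=[]
t=26-29: P3@Q1 runs 3, rem=3, I/O yield, promote→Q0. Q0=[P3] Q1=[] Q2=[]
t=29-31: P3@Q0 runs 2, rem=1, quantum used, demote→Q1. Q0=[] Q1=[P3] Q2=[]
t=31-32: P3@Q1 runs 1, rem=0, completes. Q0=[] Q1=[] Q2=[]

Answer: 0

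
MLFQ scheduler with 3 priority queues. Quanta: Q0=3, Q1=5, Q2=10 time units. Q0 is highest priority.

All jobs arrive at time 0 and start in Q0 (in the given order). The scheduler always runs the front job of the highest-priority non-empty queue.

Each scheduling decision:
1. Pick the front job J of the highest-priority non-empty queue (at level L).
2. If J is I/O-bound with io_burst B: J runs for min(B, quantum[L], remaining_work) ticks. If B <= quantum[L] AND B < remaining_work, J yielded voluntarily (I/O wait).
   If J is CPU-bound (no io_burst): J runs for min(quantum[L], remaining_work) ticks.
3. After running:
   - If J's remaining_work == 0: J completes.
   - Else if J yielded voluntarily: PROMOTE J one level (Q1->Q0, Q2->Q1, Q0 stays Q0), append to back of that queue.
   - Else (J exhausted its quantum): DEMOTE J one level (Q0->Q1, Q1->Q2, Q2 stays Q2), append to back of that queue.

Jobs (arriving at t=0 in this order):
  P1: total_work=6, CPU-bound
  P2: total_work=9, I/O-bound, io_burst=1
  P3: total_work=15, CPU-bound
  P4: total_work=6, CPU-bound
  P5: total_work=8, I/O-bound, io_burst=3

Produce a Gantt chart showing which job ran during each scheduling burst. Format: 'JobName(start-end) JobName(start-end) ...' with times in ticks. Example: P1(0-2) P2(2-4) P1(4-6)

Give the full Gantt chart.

t=0-3: P1@Q0 runs 3, rem=3, quantum used, demote→Q1. Q0=[P2,P3,P4,P5] Q1=[P1] Q2=[]
t=3-4: P2@Q0 runs 1, rem=8, I/O yield, promote→Q0. Q0=[P3,P4,P5,P2] Q1=[P1] Q2=[]
t=4-7: P3@Q0 runs 3, rem=12, quantum used, demote→Q1. Q0=[P4,P5,P2] Q1=[P1,P3] Q2=[]
t=7-10: P4@Q0 runs 3, rem=3, quantum used, demote→Q1. Q0=[P5,P2] Q1=[P1,P3,P4] Q2=[]
t=10-13: P5@Q0 runs 3, rem=5, I/O yield, promote→Q0. Q0=[P2,P5] Q1=[P1,P3,P4] Q2=[]
t=13-14: P2@Q0 runs 1, rem=7, I/O yield, promote→Q0. Q0=[P5,P2] Q1=[P1,P3,P4] Q2=[]
t=14-17: P5@Q0 runs 3, rem=2, I/O yield, promote→Q0. Q0=[P2,P5] Q1=[P1,P3,P4] Q2=[]
t=17-18: P2@Q0 runs 1, rem=6, I/O yield, promote→Q0. Q0=[P5,P2] Q1=[P1,P3,P4] Q2=[]
t=18-20: P5@Q0 runs 2, rem=0, completes. Q0=[P2] Q1=[P1,P3,P4] Q2=[]
t=20-21: P2@Q0 runs 1, rem=5, I/O yield, promote→Q0. Q0=[P2] Q1=[P1,P3,P4] Q2=[]
t=21-22: P2@Q0 runs 1, rem=4, I/O yield, promote→Q0. Q0=[P2] Q1=[P1,P3,P4] Q2=[]
t=22-23: P2@Q0 runs 1, rem=3, I/O yield, promote→Q0. Q0=[P2] Q1=[P1,P3,P4] Q2=[]
t=23-24: P2@Q0 runs 1, rem=2, I/O yield, promote→Q0. Q0=[P2] Q1=[P1,P3,P4] Q2=[]
t=24-25: P2@Q0 runs 1, rem=1, I/O yield, promote→Q0. Q0=[P2] Q1=[P1,P3,P4] Q2=[]
t=25-26: P2@Q0 runs 1, rem=0, completes. Q0=[] Q1=[P1,P3,P4] Q2=[]
t=26-29: P1@Q1 runs 3, rem=0, completes. Q0=[] Q1=[P3,P4] Q2=[]
t=29-34: P3@Q1 runs 5, rem=7, quantum used, demote→Q2. Q0=[] Q1=[P4] Q2=[P3]
t=34-37: P4@Q1 runs 3, rem=0, completes. Q0=[] Q1=[] Q2=[P3]
t=37-44: P3@Q2 runs 7, rem=0, completes. Q0=[] Q1=[] Q2=[]

Answer: P1(0-3) P2(3-4) P3(4-7) P4(7-10) P5(10-13) P2(13-14) P5(14-17) P2(17-18) P5(18-20) P2(20-21) P2(21-22) P2(22-23) P2(23-24) P2(24-25) P2(25-26) P1(26-29) P3(29-34) P4(34-37) P3(37-44)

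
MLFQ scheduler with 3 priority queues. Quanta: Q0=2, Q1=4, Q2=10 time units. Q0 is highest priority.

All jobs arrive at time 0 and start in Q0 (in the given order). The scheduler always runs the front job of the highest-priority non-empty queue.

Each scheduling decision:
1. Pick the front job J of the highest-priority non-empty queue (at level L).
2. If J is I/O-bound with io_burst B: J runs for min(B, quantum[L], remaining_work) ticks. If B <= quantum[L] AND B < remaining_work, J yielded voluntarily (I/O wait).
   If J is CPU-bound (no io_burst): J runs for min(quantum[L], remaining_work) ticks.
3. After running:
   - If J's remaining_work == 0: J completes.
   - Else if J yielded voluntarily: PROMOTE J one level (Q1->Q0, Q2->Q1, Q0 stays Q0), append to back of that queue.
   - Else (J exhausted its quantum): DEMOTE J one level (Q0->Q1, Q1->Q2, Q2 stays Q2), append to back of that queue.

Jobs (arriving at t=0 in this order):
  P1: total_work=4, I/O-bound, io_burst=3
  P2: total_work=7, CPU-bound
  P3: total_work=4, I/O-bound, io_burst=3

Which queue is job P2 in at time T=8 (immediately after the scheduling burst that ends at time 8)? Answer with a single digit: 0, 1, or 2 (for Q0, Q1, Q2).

t=0-2: P1@Q0 runs 2, rem=2, quantum used, demote→Q1. Q0=[P2,P3] Q1=[P1] Q2=[]
t=2-4: P2@Q0 runs 2, rem=5, quantum used, demote→Q1. Q0=[P3] Q1=[P1,P2] Q2=[]
t=4-6: P3@Q0 runs 2, rem=2, quantum used, demote→Q1. Q0=[] Q1=[P1,P2,P3] Q2=[]
t=6-8: P1@Q1 runs 2, rem=0, completes. Q0=[] Q1=[P2,P3] Q2=[]
t=8-12: P2@Q1 runs 4, rem=1, quantum used, demote→Q2. Q0=[] Q1=[P3] Q2=[P2]
t=12-14: P3@Q1 runs 2, rem=0, completes. Q0=[] Q1=[] Q2=[P2]
t=14-15: P2@Q2 runs 1, rem=0, completes. Q0=[] Q1=[] Q2=[]

Answer: 1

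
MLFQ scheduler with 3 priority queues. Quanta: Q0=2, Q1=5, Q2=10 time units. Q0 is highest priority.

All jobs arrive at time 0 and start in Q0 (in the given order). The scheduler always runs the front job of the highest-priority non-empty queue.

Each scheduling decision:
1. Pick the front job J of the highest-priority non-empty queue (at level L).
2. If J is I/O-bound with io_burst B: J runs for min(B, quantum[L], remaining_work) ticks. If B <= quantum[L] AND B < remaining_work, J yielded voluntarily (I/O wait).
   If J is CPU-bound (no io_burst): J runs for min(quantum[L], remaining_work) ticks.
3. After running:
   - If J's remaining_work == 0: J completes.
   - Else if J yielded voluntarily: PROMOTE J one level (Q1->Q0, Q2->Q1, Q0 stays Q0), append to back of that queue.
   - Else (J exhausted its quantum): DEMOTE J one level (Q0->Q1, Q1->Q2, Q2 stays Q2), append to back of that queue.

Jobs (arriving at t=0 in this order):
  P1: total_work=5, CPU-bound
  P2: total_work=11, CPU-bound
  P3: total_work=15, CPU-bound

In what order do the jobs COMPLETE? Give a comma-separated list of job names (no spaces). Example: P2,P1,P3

Answer: P1,P2,P3

Derivation:
t=0-2: P1@Q0 runs 2, rem=3, quantum used, demote→Q1. Q0=[P2,P3] Q1=[P1] Q2=[]
t=2-4: P2@Q0 runs 2, rem=9, quantum used, demote→Q1. Q0=[P3] Q1=[P1,P2] Q2=[]
t=4-6: P3@Q0 runs 2, rem=13, quantum used, demote→Q1. Q0=[] Q1=[P1,P2,P3] Q2=[]
t=6-9: P1@Q1 runs 3, rem=0, completes. Q0=[] Q1=[P2,P3] Q2=[]
t=9-14: P2@Q1 runs 5, rem=4, quantum used, demote→Q2. Q0=[] Q1=[P3] Q2=[P2]
t=14-19: P3@Q1 runs 5, rem=8, quantum used, demote→Q2. Q0=[] Q1=[] Q2=[P2,P3]
t=19-23: P2@Q2 runs 4, rem=0, completes. Q0=[] Q1=[] Q2=[P3]
t=23-31: P3@Q2 runs 8, rem=0, completes. Q0=[] Q1=[] Q2=[]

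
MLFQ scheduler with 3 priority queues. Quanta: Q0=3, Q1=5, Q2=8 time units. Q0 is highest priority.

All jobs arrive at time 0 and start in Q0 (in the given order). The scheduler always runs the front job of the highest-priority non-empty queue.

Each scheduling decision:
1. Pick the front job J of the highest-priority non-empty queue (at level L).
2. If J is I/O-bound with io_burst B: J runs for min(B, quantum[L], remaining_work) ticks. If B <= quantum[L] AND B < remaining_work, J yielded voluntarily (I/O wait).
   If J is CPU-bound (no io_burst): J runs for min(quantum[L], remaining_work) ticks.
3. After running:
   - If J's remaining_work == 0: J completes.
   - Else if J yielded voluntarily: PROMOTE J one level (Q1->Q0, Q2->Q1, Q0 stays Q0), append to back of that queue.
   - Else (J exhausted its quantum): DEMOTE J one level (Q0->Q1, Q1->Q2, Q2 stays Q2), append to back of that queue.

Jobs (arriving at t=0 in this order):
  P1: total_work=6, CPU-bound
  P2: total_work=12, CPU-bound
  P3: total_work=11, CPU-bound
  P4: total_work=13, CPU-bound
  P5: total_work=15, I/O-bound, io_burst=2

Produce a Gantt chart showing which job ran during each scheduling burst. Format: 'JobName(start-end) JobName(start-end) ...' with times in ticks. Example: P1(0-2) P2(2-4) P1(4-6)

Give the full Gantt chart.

t=0-3: P1@Q0 runs 3, rem=3, quantum used, demote→Q1. Q0=[P2,P3,P4,P5] Q1=[P1] Q2=[]
t=3-6: P2@Q0 runs 3, rem=9, quantum used, demote→Q1. Q0=[P3,P4,P5] Q1=[P1,P2] Q2=[]
t=6-9: P3@Q0 runs 3, rem=8, quantum used, demote→Q1. Q0=[P4,P5] Q1=[P1,P2,P3] Q2=[]
t=9-12: P4@Q0 runs 3, rem=10, quantum used, demote→Q1. Q0=[P5] Q1=[P1,P2,P3,P4] Q2=[]
t=12-14: P5@Q0 runs 2, rem=13, I/O yield, promote→Q0. Q0=[P5] Q1=[P1,P2,P3,P4] Q2=[]
t=14-16: P5@Q0 runs 2, rem=11, I/O yield, promote→Q0. Q0=[P5] Q1=[P1,P2,P3,P4] Q2=[]
t=16-18: P5@Q0 runs 2, rem=9, I/O yield, promote→Q0. Q0=[P5] Q1=[P1,P2,P3,P4] Q2=[]
t=18-20: P5@Q0 runs 2, rem=7, I/O yield, promote→Q0. Q0=[P5] Q1=[P1,P2,P3,P4] Q2=[]
t=20-22: P5@Q0 runs 2, rem=5, I/O yield, promote→Q0. Q0=[P5] Q1=[P1,P2,P3,P4] Q2=[]
t=22-24: P5@Q0 runs 2, rem=3, I/O yield, promote→Q0. Q0=[P5] Q1=[P1,P2,P3,P4] Q2=[]
t=24-26: P5@Q0 runs 2, rem=1, I/O yield, promote→Q0. Q0=[P5] Q1=[P1,P2,P3,P4] Q2=[]
t=26-27: P5@Q0 runs 1, rem=0, completes. Q0=[] Q1=[P1,P2,P3,P4] Q2=[]
t=27-30: P1@Q1 runs 3, rem=0, completes. Q0=[] Q1=[P2,P3,P4] Q2=[]
t=30-35: P2@Q1 runs 5, rem=4, quantum used, demote→Q2. Q0=[] Q1=[P3,P4] Q2=[P2]
t=35-40: P3@Q1 runs 5, rem=3, quantum used, demote→Q2. Q0=[] Q1=[P4] Q2=[P2,P3]
t=40-45: P4@Q1 runs 5, rem=5, quantum used, demote→Q2. Q0=[] Q1=[] Q2=[P2,P3,P4]
t=45-49: P2@Q2 runs 4, rem=0, completes. Q0=[] Q1=[] Q2=[P3,P4]
t=49-52: P3@Q2 runs 3, rem=0, completes. Q0=[] Q1=[] Q2=[P4]
t=52-57: P4@Q2 runs 5, rem=0, completes. Q0=[] Q1=[] Q2=[]

Answer: P1(0-3) P2(3-6) P3(6-9) P4(9-12) P5(12-14) P5(14-16) P5(16-18) P5(18-20) P5(20-22) P5(22-24) P5(24-26) P5(26-27) P1(27-30) P2(30-35) P3(35-40) P4(40-45) P2(45-49) P3(49-52) P4(52-57)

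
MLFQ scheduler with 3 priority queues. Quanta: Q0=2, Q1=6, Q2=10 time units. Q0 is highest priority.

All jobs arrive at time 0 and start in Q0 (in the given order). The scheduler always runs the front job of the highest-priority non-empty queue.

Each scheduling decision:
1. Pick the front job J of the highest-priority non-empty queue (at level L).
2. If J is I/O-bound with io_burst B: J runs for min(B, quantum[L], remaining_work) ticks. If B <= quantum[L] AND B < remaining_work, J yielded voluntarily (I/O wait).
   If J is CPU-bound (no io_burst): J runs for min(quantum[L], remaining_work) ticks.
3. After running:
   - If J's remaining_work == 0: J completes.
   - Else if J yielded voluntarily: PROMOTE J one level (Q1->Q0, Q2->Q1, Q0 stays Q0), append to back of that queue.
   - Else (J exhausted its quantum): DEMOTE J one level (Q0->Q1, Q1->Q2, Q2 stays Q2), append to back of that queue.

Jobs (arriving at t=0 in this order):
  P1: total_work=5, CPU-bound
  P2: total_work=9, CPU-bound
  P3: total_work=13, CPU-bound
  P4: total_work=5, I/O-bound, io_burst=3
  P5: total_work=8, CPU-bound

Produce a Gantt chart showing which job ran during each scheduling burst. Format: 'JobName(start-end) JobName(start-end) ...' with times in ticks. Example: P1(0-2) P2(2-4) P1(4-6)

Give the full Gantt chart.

Answer: P1(0-2) P2(2-4) P3(4-6) P4(6-8) P5(8-10) P1(10-13) P2(13-19) P3(19-25) P4(25-28) P5(28-34) P2(34-35) P3(35-40)

Derivation:
t=0-2: P1@Q0 runs 2, rem=3, quantum used, demote→Q1. Q0=[P2,P3,P4,P5] Q1=[P1] Q2=[]
t=2-4: P2@Q0 runs 2, rem=7, quantum used, demote→Q1. Q0=[P3,P4,P5] Q1=[P1,P2] Q2=[]
t=4-6: P3@Q0 runs 2, rem=11, quantum used, demote→Q1. Q0=[P4,P5] Q1=[P1,P2,P3] Q2=[]
t=6-8: P4@Q0 runs 2, rem=3, quantum used, demote→Q1. Q0=[P5] Q1=[P1,P2,P3,P4] Q2=[]
t=8-10: P5@Q0 runs 2, rem=6, quantum used, demote→Q1. Q0=[] Q1=[P1,P2,P3,P4,P5] Q2=[]
t=10-13: P1@Q1 runs 3, rem=0, completes. Q0=[] Q1=[P2,P3,P4,P5] Q2=[]
t=13-19: P2@Q1 runs 6, rem=1, quantum used, demote→Q2. Q0=[] Q1=[P3,P4,P5] Q2=[P2]
t=19-25: P3@Q1 runs 6, rem=5, quantum used, demote→Q2. Q0=[] Q1=[P4,P5] Q2=[P2,P3]
t=25-28: P4@Q1 runs 3, rem=0, completes. Q0=[] Q1=[P5] Q2=[P2,P3]
t=28-34: P5@Q1 runs 6, rem=0, completes. Q0=[] Q1=[] Q2=[P2,P3]
t=34-35: P2@Q2 runs 1, rem=0, completes. Q0=[] Q1=[] Q2=[P3]
t=35-40: P3@Q2 runs 5, rem=0, completes. Q0=[] Q1=[] Q2=[]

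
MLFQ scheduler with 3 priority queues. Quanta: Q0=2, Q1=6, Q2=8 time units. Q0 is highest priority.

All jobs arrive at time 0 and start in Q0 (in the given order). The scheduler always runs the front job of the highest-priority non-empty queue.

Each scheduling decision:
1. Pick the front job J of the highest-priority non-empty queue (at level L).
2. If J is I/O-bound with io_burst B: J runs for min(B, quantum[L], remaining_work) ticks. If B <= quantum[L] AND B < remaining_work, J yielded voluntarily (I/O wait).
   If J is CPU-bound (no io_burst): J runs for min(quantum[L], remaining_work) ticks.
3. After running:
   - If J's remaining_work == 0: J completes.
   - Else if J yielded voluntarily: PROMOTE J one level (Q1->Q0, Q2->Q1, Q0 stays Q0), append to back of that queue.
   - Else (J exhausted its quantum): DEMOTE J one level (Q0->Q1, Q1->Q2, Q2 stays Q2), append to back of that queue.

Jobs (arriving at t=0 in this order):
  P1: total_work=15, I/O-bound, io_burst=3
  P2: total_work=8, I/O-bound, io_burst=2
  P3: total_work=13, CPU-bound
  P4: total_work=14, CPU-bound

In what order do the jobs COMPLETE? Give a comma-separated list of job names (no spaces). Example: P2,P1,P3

Answer: P2,P1,P3,P4

Derivation:
t=0-2: P1@Q0 runs 2, rem=13, quantum used, demote→Q1. Q0=[P2,P3,P4] Q1=[P1] Q2=[]
t=2-4: P2@Q0 runs 2, rem=6, I/O yield, promote→Q0. Q0=[P3,P4,P2] Q1=[P1] Q2=[]
t=4-6: P3@Q0 runs 2, rem=11, quantum used, demote→Q1. Q0=[P4,P2] Q1=[P1,P3] Q2=[]
t=6-8: P4@Q0 runs 2, rem=12, quantum used, demote→Q1. Q0=[P2] Q1=[P1,P3,P4] Q2=[]
t=8-10: P2@Q0 runs 2, rem=4, I/O yield, promote→Q0. Q0=[P2] Q1=[P1,P3,P4] Q2=[]
t=10-12: P2@Q0 runs 2, rem=2, I/O yield, promote→Q0. Q0=[P2] Q1=[P1,P3,P4] Q2=[]
t=12-14: P2@Q0 runs 2, rem=0, completes. Q0=[] Q1=[P1,P3,P4] Q2=[]
t=14-17: P1@Q1 runs 3, rem=10, I/O yield, promote→Q0. Q0=[P1] Q1=[P3,P4] Q2=[]
t=17-19: P1@Q0 runs 2, rem=8, quantum used, demote→Q1. Q0=[] Q1=[P3,P4,P1] Q2=[]
t=19-25: P3@Q1 runs 6, rem=5, quantum used, demote→Q2. Q0=[] Q1=[P4,P1] Q2=[P3]
t=25-31: P4@Q1 runs 6, rem=6, quantum used, demote→Q2. Q0=[] Q1=[P1] Q2=[P3,P4]
t=31-34: P1@Q1 runs 3, rem=5, I/O yield, promote→Q0. Q0=[P1] Q1=[] Q2=[P3,P4]
t=34-36: P1@Q0 runs 2, rem=3, quantum used, demote→Q1. Q0=[] Q1=[P1] Q2=[P3,P4]
t=36-39: P1@Q1 runs 3, rem=0, completes. Q0=[] Q1=[] Q2=[P3,P4]
t=39-44: P3@Q2 runs 5, rem=0, completes. Q0=[] Q1=[] Q2=[P4]
t=44-50: P4@Q2 runs 6, rem=0, completes. Q0=[] Q1=[] Q2=[]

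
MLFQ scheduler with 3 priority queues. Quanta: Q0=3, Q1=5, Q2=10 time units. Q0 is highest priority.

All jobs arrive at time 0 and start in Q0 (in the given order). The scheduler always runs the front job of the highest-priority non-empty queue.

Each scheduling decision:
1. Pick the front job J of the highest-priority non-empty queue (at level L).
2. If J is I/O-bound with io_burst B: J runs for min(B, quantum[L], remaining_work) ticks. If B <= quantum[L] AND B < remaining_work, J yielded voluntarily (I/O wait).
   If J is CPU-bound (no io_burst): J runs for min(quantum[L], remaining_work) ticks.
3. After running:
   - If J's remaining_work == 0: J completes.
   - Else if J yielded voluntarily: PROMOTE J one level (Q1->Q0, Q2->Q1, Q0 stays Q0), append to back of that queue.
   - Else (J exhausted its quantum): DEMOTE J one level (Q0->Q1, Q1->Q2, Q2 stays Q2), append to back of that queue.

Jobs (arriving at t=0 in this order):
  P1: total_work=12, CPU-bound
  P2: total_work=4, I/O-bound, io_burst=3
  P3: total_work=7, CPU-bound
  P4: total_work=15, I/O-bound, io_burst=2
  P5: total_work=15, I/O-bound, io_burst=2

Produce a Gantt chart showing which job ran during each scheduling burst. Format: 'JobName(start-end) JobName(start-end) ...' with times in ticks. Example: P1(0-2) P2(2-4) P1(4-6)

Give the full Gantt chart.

Answer: P1(0-3) P2(3-6) P3(6-9) P4(9-11) P5(11-13) P2(13-14) P4(14-16) P5(16-18) P4(18-20) P5(20-22) P4(22-24) P5(24-26) P4(26-28) P5(28-30) P4(30-32) P5(32-34) P4(34-36) P5(36-38) P4(38-39) P5(39-40) P1(40-45) P3(45-49) P1(49-53)

Derivation:
t=0-3: P1@Q0 runs 3, rem=9, quantum used, demote→Q1. Q0=[P2,P3,P4,P5] Q1=[P1] Q2=[]
t=3-6: P2@Q0 runs 3, rem=1, I/O yield, promote→Q0. Q0=[P3,P4,P5,P2] Q1=[P1] Q2=[]
t=6-9: P3@Q0 runs 3, rem=4, quantum used, demote→Q1. Q0=[P4,P5,P2] Q1=[P1,P3] Q2=[]
t=9-11: P4@Q0 runs 2, rem=13, I/O yield, promote→Q0. Q0=[P5,P2,P4] Q1=[P1,P3] Q2=[]
t=11-13: P5@Q0 runs 2, rem=13, I/O yield, promote→Q0. Q0=[P2,P4,P5] Q1=[P1,P3] Q2=[]
t=13-14: P2@Q0 runs 1, rem=0, completes. Q0=[P4,P5] Q1=[P1,P3] Q2=[]
t=14-16: P4@Q0 runs 2, rem=11, I/O yield, promote→Q0. Q0=[P5,P4] Q1=[P1,P3] Q2=[]
t=16-18: P5@Q0 runs 2, rem=11, I/O yield, promote→Q0. Q0=[P4,P5] Q1=[P1,P3] Q2=[]
t=18-20: P4@Q0 runs 2, rem=9, I/O yield, promote→Q0. Q0=[P5,P4] Q1=[P1,P3] Q2=[]
t=20-22: P5@Q0 runs 2, rem=9, I/O yield, promote→Q0. Q0=[P4,P5] Q1=[P1,P3] Q2=[]
t=22-24: P4@Q0 runs 2, rem=7, I/O yield, promote→Q0. Q0=[P5,P4] Q1=[P1,P3] Q2=[]
t=24-26: P5@Q0 runs 2, rem=7, I/O yield, promote→Q0. Q0=[P4,P5] Q1=[P1,P3] Q2=[]
t=26-28: P4@Q0 runs 2, rem=5, I/O yield, promote→Q0. Q0=[P5,P4] Q1=[P1,P3] Q2=[]
t=28-30: P5@Q0 runs 2, rem=5, I/O yield, promote→Q0. Q0=[P4,P5] Q1=[P1,P3] Q2=[]
t=30-32: P4@Q0 runs 2, rem=3, I/O yield, promote→Q0. Q0=[P5,P4] Q1=[P1,P3] Q2=[]
t=32-34: P5@Q0 runs 2, rem=3, I/O yield, promote→Q0. Q0=[P4,P5] Q1=[P1,P3] Q2=[]
t=34-36: P4@Q0 runs 2, rem=1, I/O yield, promote→Q0. Q0=[P5,P4] Q1=[P1,P3] Q2=[]
t=36-38: P5@Q0 runs 2, rem=1, I/O yield, promote→Q0. Q0=[P4,P5] Q1=[P1,P3] Q2=[]
t=38-39: P4@Q0 runs 1, rem=0, completes. Q0=[P5] Q1=[P1,P3] Q2=[]
t=39-40: P5@Q0 runs 1, rem=0, completes. Q0=[] Q1=[P1,P3] Q2=[]
t=40-45: P1@Q1 runs 5, rem=4, quantum used, demote→Q2. Q0=[] Q1=[P3] Q2=[P1]
t=45-49: P3@Q1 runs 4, rem=0, completes. Q0=[] Q1=[] Q2=[P1]
t=49-53: P1@Q2 runs 4, rem=0, completes. Q0=[] Q1=[] Q2=[]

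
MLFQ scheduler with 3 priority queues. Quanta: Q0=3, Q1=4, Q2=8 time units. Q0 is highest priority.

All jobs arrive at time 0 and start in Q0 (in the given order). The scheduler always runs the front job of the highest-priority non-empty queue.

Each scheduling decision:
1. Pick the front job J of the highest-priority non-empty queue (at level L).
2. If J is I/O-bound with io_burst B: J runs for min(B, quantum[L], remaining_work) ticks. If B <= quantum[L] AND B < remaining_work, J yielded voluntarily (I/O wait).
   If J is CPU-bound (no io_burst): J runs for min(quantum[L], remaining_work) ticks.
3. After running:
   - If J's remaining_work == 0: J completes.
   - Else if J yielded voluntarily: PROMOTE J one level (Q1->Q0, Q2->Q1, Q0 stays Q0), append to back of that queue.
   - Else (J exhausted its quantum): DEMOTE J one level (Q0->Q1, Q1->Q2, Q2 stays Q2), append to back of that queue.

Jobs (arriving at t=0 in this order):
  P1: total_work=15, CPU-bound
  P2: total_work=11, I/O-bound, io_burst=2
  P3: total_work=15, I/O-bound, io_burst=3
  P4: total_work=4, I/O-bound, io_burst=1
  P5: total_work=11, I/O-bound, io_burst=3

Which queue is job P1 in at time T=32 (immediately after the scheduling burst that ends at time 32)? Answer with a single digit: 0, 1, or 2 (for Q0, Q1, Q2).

Answer: 1

Derivation:
t=0-3: P1@Q0 runs 3, rem=12, quantum used, demote→Q1. Q0=[P2,P3,P4,P5] Q1=[P1] Q2=[]
t=3-5: P2@Q0 runs 2, rem=9, I/O yield, promote→Q0. Q0=[P3,P4,P5,P2] Q1=[P1] Q2=[]
t=5-8: P3@Q0 runs 3, rem=12, I/O yield, promote→Q0. Q0=[P4,P5,P2,P3] Q1=[P1] Q2=[]
t=8-9: P4@Q0 runs 1, rem=3, I/O yield, promote→Q0. Q0=[P5,P2,P3,P4] Q1=[P1] Q2=[]
t=9-12: P5@Q0 runs 3, rem=8, I/O yield, promote→Q0. Q0=[P2,P3,P4,P5] Q1=[P1] Q2=[]
t=12-14: P2@Q0 runs 2, rem=7, I/O yield, promote→Q0. Q0=[P3,P4,P5,P2] Q1=[P1] Q2=[]
t=14-17: P3@Q0 runs 3, rem=9, I/O yield, promote→Q0. Q0=[P4,P5,P2,P3] Q1=[P1] Q2=[]
t=17-18: P4@Q0 runs 1, rem=2, I/O yield, promote→Q0. Q0=[P5,P2,P3,P4] Q1=[P1] Q2=[]
t=18-21: P5@Q0 runs 3, rem=5, I/O yield, promote→Q0. Q0=[P2,P3,P4,P5] Q1=[P1] Q2=[]
t=21-23: P2@Q0 runs 2, rem=5, I/O yield, promote→Q0. Q0=[P3,P4,P5,P2] Q1=[P1] Q2=[]
t=23-26: P3@Q0 runs 3, rem=6, I/O yield, promote→Q0. Q0=[P4,P5,P2,P3] Q1=[P1] Q2=[]
t=26-27: P4@Q0 runs 1, rem=1, I/O yield, promote→Q0. Q0=[P5,P2,P3,P4] Q1=[P1] Q2=[]
t=27-30: P5@Q0 runs 3, rem=2, I/O yield, promote→Q0. Q0=[P2,P3,P4,P5] Q1=[P1] Q2=[]
t=30-32: P2@Q0 runs 2, rem=3, I/O yield, promote→Q0. Q0=[P3,P4,P5,P2] Q1=[P1] Q2=[]
t=32-35: P3@Q0 runs 3, rem=3, I/O yield, promote→Q0. Q0=[P4,P5,P2,P3] Q1=[P1] Q2=[]
t=35-36: P4@Q0 runs 1, rem=0, completes. Q0=[P5,P2,P3] Q1=[P1] Q2=[]
t=36-38: P5@Q0 runs 2, rem=0, completes. Q0=[P2,P3] Q1=[P1] Q2=[]
t=38-40: P2@Q0 runs 2, rem=1, I/O yield, promote→Q0. Q0=[P3,P2] Q1=[P1] Q2=[]
t=40-43: P3@Q0 runs 3, rem=0, completes. Q0=[P2] Q1=[P1] Q2=[]
t=43-44: P2@Q0 runs 1, rem=0, completes. Q0=[] Q1=[P1] Q2=[]
t=44-48: P1@Q1 runs 4, rem=8, quantum used, demote→Q2. Q0=[] Q1=[] Q2=[P1]
t=48-56: P1@Q2 runs 8, rem=0, completes. Q0=[] Q1=[] Q2=[]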